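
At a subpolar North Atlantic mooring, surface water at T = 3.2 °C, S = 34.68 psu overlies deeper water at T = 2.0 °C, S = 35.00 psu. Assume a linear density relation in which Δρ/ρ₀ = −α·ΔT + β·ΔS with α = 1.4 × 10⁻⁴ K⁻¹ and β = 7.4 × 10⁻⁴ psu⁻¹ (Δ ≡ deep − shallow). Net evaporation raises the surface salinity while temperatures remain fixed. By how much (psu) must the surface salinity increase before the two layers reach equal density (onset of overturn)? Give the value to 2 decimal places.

0.55 psu

Neutral buoyancy requires −α(T_deep − T_surf) + β(S_deep − S_surf′) = 0.
S_surf′ = S_deep − (α/β)·ΔT = 35.00 − (1.4 × 10⁻⁴/7.4 × 10⁻⁴)·(-1.2) = 35.2270 psu.
Increase required: 35.2270 − 34.68 = 0.5470 psu.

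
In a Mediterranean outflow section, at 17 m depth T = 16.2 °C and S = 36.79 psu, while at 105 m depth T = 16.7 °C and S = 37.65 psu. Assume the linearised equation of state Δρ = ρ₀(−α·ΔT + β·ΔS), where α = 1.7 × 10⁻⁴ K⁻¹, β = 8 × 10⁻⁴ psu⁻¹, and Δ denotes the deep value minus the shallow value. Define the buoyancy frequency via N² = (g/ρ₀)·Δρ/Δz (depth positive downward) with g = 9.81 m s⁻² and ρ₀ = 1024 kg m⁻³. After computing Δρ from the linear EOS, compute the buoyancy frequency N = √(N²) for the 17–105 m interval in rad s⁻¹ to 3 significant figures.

ΔT = +0.5 K, ΔS = +0.86 psu (deep − shallow).
Δρ/ρ₀ = −αΔT + βΔS = -8.50 × 10⁻⁵ + 6.88 × 10⁻⁴ = 6.03 × 10⁻⁴, so Δρ ≈ 0.6175 kg m⁻³.
N² = (g/ρ₀)·Δρ/Δz = g·(Δρ/ρ₀)/Δz = 9.81 × 6.03 × 10⁻⁴ / 88 = 6.7221 × 10⁻⁵ s⁻².
N = √(6.7221 × 10⁻⁵) = 8.1988 × 10⁻³ rad s⁻¹ ≈ 8.20 × 10⁻³ rad s⁻¹.

8.20 × 10⁻³ rad s⁻¹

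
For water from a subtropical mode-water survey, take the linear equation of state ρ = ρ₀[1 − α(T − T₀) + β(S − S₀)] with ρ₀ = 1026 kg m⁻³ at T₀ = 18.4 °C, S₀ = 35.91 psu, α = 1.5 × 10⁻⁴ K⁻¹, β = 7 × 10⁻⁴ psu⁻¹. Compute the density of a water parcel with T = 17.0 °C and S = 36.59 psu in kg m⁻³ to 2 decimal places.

T − T₀ = -1.4 K, S − S₀ = +0.68 psu.
Bracket = 1 − α·(-1.4) + β·(+0.68) = 1 + (6.86 × 10⁻⁴) = 1.0006860.
ρ = 1026 × 1.0006860 = 1026.70 kg m⁻³.

1026.70 kg m⁻³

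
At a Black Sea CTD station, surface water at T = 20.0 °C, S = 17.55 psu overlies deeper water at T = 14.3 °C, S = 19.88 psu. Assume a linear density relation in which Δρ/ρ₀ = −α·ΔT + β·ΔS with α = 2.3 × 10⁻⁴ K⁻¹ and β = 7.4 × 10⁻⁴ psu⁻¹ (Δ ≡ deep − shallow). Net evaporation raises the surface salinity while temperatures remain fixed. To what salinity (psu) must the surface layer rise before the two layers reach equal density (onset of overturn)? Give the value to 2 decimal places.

21.65 psu

Neutral buoyancy requires −α(T_deep − T_surf) + β(S_deep − S_surf′) = 0.
S_surf′ = S_deep − (α/β)·ΔT = 19.88 − (2.3 × 10⁻⁴/7.4 × 10⁻⁴)·(-5.7) = 21.6516 psu.
Increase required: 21.6516 − 17.55 = 4.1016 psu.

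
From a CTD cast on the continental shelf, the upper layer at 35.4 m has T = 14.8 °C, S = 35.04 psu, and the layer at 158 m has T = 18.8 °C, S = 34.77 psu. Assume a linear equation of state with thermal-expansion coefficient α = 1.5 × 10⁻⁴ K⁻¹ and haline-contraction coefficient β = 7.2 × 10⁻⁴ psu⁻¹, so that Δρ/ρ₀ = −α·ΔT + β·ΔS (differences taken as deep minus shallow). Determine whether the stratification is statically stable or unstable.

unstable

ΔT = 18.8 − 14.8 = +4.0 K and ΔS = 34.77 − 35.04 = -0.27 psu (deep − shallow).
−αΔT = -6.00 × 10⁻⁴; βΔS = -1.944 × 10⁻⁴; sum Δρ/ρ₀ = -7.944 × 10⁻⁴.
Δρ/ρ₀ < 0, so Δρ < 0: deeper water is lighter → statically unstable; the column would overturn.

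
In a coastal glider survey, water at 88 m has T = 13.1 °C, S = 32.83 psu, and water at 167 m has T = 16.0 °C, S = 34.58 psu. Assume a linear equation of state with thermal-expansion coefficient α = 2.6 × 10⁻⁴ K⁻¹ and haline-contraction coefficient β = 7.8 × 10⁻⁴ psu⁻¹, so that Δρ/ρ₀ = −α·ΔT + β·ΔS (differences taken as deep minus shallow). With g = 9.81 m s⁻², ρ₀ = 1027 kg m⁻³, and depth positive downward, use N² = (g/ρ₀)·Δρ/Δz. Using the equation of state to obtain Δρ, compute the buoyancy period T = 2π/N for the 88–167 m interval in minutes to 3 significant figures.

ΔT = +2.9 K, ΔS = +1.75 psu (deep − shallow).
Δρ/ρ₀ = −αΔT + βΔS = -7.54 × 10⁻⁴ + 1.365 × 10⁻³ = 6.11 × 10⁻⁴, so Δρ ≈ 0.6275 kg m⁻³.
N² = (g/ρ₀)·Δρ/Δz = g·(Δρ/ρ₀)/Δz = 9.81 × 6.11 × 10⁻⁴ / 79 = 7.5872 × 10⁻⁵ s⁻².
N = √(7.5872 × 10⁻⁵) = 8.7105 × 10⁻³ rad s⁻¹ → T = 2π/N = 721.33 s = 12.022 min ≈ 12.0 min.

12.0 min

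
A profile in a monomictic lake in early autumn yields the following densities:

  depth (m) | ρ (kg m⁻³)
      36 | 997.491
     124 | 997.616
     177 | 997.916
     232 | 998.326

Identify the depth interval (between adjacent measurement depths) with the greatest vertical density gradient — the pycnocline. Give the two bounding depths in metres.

177–232 m

Compute the density gradient over each adjacent pair:
  36–124 m: Δρ/Δz = 0.125/88 = 1.4 × 10⁻³ kg m⁻⁴
  124–177 m: Δρ/Δz = 0.300/53 = 5.7 × 10⁻³ kg m⁻⁴
  177–232 m: Δρ/Δz = 0.410/55 = 7.5 × 10⁻³ kg m⁻⁴
The largest gradient is in the 177–232 m interval — the pycnocline.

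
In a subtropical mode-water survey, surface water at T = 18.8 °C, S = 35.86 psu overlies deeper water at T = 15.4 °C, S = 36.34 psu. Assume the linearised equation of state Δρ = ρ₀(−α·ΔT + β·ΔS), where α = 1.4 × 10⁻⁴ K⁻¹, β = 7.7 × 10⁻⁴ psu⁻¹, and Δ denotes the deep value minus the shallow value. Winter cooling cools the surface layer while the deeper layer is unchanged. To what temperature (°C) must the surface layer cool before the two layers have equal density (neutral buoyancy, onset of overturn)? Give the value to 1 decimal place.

Neutral buoyancy requires Δρ = 0, i.e. −α(T_deep − T_surf′) + β(S_deep − S_surf) = 0.
T_surf′ = T_deep − (β/α)·ΔS = 15.4 − (7.7 × 10⁻⁴/1.4 × 10⁻⁴)·(+0.48) = 12.760 °C.
Cooling required: 18.8 − (12.760) = 6.040 °C.

12.8 °C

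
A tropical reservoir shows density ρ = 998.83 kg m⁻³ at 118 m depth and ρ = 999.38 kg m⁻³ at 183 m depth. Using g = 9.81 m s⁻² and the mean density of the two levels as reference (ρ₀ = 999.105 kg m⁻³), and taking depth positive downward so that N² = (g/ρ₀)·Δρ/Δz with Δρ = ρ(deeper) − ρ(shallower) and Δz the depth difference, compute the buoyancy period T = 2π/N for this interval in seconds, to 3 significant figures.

Δρ = 999.38 − 998.83 = 0.55 kg m⁻³ over Δz = 183 − 118 = 65 m.
N² = (9.81/999.105) × (0.55/65) = 8.3082 × 10⁻⁵ s⁻².
N = √(8.3082 × 10⁻⁵) = 9.1149 × 10⁻³ rad s⁻¹, so T = 2π/N = 689.33 s ≈ 689 s.
A positive N² confirms static stability across the interval.

689 s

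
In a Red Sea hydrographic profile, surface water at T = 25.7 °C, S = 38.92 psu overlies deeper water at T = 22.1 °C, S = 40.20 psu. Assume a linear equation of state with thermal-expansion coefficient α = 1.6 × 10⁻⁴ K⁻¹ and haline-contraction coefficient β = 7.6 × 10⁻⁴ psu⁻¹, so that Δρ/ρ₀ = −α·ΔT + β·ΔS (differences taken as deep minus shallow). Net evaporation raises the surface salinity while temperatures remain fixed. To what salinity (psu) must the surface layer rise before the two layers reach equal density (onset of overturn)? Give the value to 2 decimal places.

Neutral buoyancy requires −α(T_deep − T_surf) + β(S_deep − S_surf′) = 0.
S_surf′ = S_deep − (α/β)·ΔT = 40.20 − (1.6 × 10⁻⁴/7.6 × 10⁻⁴)·(-3.6) = 40.9579 psu.
Increase required: 40.9579 − 38.92 = 2.0379 psu.

40.96 psu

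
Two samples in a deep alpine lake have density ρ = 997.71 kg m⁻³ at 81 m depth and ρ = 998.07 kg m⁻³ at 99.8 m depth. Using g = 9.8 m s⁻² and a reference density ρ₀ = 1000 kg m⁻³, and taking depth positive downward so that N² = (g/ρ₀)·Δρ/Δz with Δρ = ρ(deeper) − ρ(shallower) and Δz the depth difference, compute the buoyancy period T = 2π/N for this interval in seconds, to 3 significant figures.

459 s

Δρ = 998.07 − 997.71 = 0.36 kg m⁻³ over Δz = 99.8 − 81 = 18.8 m.
N² = (9.8/1000) × (0.36/18.8) = 1.8766 × 10⁻⁴ s⁻².
N = √(1.8766 × 10⁻⁴) = 0.013699 rad s⁻¹, so T = 2π/N = 458.66 s ≈ 459 s.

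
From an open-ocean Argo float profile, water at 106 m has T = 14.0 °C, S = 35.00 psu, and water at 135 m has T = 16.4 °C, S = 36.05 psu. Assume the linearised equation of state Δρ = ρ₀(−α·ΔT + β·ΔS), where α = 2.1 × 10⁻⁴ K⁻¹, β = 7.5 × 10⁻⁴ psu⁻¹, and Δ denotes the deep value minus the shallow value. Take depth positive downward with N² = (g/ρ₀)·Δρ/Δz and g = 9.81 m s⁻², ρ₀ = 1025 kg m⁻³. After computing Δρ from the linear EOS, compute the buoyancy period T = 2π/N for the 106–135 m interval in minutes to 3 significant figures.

10.7 min

ΔT = +2.4 K, ΔS = +1.05 psu (deep − shallow).
Δρ/ρ₀ = −αΔT + βΔS = -5.04 × 10⁻⁴ + 7.875 × 10⁻⁴ = 2.835 × 10⁻⁴, so Δρ ≈ 0.2906 kg m⁻³.
N² = (g/ρ₀)·Δρ/Δz = g·(Δρ/ρ₀)/Δz = 9.81 × 2.835 × 10⁻⁴ / 29 = 9.5901 × 10⁻⁵ s⁻².
N = √(9.5901 × 10⁻⁵) = 9.7929 × 10⁻³ rad s⁻¹ → T = 2π/N = 641.61 s = 10.694 min ≈ 10.7 min.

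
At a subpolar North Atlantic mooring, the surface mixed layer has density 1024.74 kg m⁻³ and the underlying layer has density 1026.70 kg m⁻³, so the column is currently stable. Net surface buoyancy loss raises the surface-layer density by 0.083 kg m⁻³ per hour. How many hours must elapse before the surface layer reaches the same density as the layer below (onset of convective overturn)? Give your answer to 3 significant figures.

Density deficit of the surface layer: 1026.70 − 1024.74 = 1.96 kg m⁻³.
Required change = 1.96 / 0.083 = 23.6 hours.

23.6 hours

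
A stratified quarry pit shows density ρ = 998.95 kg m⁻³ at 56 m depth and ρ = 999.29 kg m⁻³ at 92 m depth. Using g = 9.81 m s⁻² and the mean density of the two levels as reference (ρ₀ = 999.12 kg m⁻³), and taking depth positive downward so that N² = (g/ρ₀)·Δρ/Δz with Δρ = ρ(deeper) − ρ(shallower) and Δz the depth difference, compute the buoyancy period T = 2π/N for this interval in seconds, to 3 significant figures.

Δρ = 999.29 − 998.95 = 0.34 kg m⁻³ over Δz = 92 − 56 = 36 m.
N² = (9.81/999.12) × (0.34/36) = 9.2732 × 10⁻⁵ s⁻².
N = √(9.2732 × 10⁻⁵) = 9.6297 × 10⁻³ rad s⁻¹, so T = 2π/N = 652.48 s ≈ 652 s.

652 s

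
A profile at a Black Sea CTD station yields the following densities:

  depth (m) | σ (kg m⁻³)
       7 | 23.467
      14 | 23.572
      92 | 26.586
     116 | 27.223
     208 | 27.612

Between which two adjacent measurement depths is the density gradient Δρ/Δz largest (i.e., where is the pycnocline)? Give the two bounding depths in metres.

14–92 m

Compute the density gradient over each adjacent pair:
  7–14 m: Δρ/Δz = 0.105/7 = 0.015 kg m⁻⁴
  14–92 m: Δρ/Δz = 3.014/78 = 0.039 kg m⁻⁴
  92–116 m: Δρ/Δz = 0.637/24 = 0.027 kg m⁻⁴
  116–208 m: Δρ/Δz = 0.389/92 = 4.2 × 10⁻³ kg m⁻⁴
The largest gradient is in the 14–92 m interval — the pycnocline.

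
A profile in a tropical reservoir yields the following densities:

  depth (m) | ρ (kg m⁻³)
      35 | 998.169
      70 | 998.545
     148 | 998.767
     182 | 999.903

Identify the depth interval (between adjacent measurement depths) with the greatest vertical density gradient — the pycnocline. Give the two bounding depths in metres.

Compute the density gradient over each adjacent pair:
  35–70 m: Δρ/Δz = 0.376/35 = 0.011 kg m⁻⁴
  70–148 m: Δρ/Δz = 0.222/78 = 2.8 × 10⁻³ kg m⁻⁴
  148–182 m: Δρ/Δz = 1.136/34 = 0.033 kg m⁻⁴
The largest gradient is in the 148–182 m interval — the pycnocline.

148–182 m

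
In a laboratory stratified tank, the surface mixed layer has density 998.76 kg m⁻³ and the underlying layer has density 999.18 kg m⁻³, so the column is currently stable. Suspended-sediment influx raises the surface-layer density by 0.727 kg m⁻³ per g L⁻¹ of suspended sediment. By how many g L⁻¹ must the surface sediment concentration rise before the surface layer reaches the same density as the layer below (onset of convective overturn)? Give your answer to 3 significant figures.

0.578 g L⁻¹

Density deficit of the surface layer: 999.18 − 998.76 = 0.42 kg m⁻³.
Required change = 0.42 / 0.727 = 0.578 g L⁻¹.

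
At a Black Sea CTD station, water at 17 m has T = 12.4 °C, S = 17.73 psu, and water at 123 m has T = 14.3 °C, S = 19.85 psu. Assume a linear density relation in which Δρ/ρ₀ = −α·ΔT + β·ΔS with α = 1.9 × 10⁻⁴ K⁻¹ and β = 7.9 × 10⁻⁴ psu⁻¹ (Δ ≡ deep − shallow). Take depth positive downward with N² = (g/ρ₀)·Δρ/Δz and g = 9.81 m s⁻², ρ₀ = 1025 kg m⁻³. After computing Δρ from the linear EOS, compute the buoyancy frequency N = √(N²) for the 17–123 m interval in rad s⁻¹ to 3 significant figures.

ΔT = +1.9 K, ΔS = +2.12 psu (deep − shallow).
Δρ/ρ₀ = −αΔT + βΔS = -3.61 × 10⁻⁴ + 1.6748 × 10⁻³ = 1.3138 × 10⁻³, so Δρ ≈ 1.347 kg m⁻³.
N² = (g/ρ₀)·Δρ/Δz = g·(Δρ/ρ₀)/Δz = 9.81 × 1.3138 × 10⁻³ / 106 = 1.2159 × 10⁻⁴ s⁻².
N = √(1.2159 × 10⁻⁴) = 0.011027 rad s⁻¹ ≈ 0.0110 rad s⁻¹.

0.0110 rad s⁻¹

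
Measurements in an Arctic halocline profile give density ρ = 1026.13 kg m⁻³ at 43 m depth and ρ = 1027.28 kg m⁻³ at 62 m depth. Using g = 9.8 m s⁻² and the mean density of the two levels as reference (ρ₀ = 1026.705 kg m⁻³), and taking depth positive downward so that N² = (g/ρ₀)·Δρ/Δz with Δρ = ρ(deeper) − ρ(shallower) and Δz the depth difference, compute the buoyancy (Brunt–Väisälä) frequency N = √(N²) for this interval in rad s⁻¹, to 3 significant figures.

0.0240 rad s⁻¹

Δρ = 1027.28 − 1026.13 = 1.15 kg m⁻³ over Δz = 62 − 43 = 19 m.
N² = (9.8/1026.705) × (1.15/19) = 5.7773 × 10⁻⁴ s⁻².
N = √(5.7773 × 10⁻⁴) = 0.024036 rad s⁻¹ ≈ 0.0240 rad s⁻¹.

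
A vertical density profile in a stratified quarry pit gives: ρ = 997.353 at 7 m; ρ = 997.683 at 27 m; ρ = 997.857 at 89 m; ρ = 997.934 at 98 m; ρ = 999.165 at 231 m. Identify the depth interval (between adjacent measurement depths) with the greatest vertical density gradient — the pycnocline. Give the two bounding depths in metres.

Compute the density gradient over each adjacent pair:
  7–27 m: Δρ/Δz = 0.330/20 = 0.017 kg m⁻⁴
  27–89 m: Δρ/Δz = 0.174/62 = 2.8 × 10⁻³ kg m⁻⁴
  89–98 m: Δρ/Δz = 0.077/9 = 8.6 × 10⁻³ kg m⁻⁴
  98–231 m: Δρ/Δz = 1.231/133 = 9.3 × 10⁻³ kg m⁻⁴
The largest gradient is in the 7–27 m interval — the pycnocline.

7–27 m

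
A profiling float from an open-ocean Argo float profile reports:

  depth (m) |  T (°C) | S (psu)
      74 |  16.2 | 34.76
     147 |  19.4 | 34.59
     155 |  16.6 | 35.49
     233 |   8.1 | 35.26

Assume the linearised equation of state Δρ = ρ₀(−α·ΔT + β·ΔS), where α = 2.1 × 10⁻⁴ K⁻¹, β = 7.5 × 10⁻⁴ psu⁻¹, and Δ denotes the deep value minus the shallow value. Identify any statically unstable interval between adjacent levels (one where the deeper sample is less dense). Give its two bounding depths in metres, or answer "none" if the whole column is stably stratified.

74–147 m

Evaluate Δρ/ρ₀ = −αΔT + βΔS across each adjacent pair:
  74–147 m: −αΔT+βΔS = −(2.1 × 10⁻⁴)(+3.2)+(7.5 × 10⁻⁴)(-0.17) = -8.0 × 10⁻⁴ → UNSTABLE
  147–155 m: −αΔT+βΔS = −(2.1 × 10⁻⁴)(-2.8)+(7.5 × 10⁻⁴)(+0.90) = 1.3 × 10⁻³ → stable
  155–233 m: −αΔT+βΔS = −(2.1 × 10⁻⁴)(-8.5)+(7.5 × 10⁻⁴)(-0.23) = 1.6 × 10⁻³ → stable
The 74–147 m interval has Δρ < 0: lighter water underlies denser water.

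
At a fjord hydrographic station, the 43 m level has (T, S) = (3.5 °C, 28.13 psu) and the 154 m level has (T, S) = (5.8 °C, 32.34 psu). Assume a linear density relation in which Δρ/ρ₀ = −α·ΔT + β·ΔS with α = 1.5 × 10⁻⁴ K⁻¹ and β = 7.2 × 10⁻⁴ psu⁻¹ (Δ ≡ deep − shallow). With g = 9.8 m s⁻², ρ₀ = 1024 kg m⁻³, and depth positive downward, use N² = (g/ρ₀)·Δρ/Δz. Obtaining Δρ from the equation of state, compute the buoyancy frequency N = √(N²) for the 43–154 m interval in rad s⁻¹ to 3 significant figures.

0.0154 rad s⁻¹

ΔT = +2.3 K, ΔS = +4.21 psu (deep − shallow).
Δρ/ρ₀ = −αΔT + βΔS = -3.45 × 10⁻⁴ + 3.0312 × 10⁻³ = 2.6862 × 10⁻³, so Δρ ≈ 2.751 kg m⁻³.
N² = (g/ρ₀)·Δρ/Δz = g·(Δρ/ρ₀)/Δz = 9.8 × 2.6862 × 10⁻³ / 111 = 2.3716 × 10⁻⁴ s⁻².
N = √(2.3716 × 10⁻⁴) = 0.015400 rad s⁻¹ ≈ 0.0154 rad s⁻¹.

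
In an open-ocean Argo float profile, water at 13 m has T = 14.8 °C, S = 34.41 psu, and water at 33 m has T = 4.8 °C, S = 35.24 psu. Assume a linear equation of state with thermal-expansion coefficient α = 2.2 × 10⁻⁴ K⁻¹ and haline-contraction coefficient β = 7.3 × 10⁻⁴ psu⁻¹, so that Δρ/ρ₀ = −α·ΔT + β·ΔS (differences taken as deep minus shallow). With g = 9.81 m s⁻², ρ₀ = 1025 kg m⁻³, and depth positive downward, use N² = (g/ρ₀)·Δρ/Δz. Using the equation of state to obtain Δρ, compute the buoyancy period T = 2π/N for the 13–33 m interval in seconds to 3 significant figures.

169 s

ΔT = -10.0 K, ΔS = +0.83 psu (deep − shallow).
Δρ/ρ₀ = −αΔT + βΔS = 2.20 × 10⁻³ + 6.059 × 10⁻⁴ = 2.8059 × 10⁻³, so Δρ ≈ 2.876 kg m⁻³.
N² = (g/ρ₀)·Δρ/Δz = g·(Δρ/ρ₀)/Δz = 9.81 × 2.8059 × 10⁻³ / 20 = 1.3763 × 10⁻³ s⁻².
N = √(1.3763 × 10⁻³) = 0.037099 rad s⁻¹ → T = 2π/N = 169.36 s ≈ 169 s.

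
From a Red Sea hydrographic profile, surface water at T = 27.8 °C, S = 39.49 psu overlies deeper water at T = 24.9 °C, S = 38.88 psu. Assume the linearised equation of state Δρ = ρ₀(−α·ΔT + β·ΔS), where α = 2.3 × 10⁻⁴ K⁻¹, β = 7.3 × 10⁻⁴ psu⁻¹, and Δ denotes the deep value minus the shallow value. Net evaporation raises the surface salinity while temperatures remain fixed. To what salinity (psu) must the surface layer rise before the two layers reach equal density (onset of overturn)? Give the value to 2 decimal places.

Neutral buoyancy requires −α(T_deep − T_surf) + β(S_deep − S_surf′) = 0.
S_surf′ = S_deep − (α/β)·ΔT = 38.88 − (2.3 × 10⁻⁴/7.3 × 10⁻⁴)·(-2.9) = 39.7937 psu.
Increase required: 39.7937 − 39.49 = 0.3037 psu.

39.79 psu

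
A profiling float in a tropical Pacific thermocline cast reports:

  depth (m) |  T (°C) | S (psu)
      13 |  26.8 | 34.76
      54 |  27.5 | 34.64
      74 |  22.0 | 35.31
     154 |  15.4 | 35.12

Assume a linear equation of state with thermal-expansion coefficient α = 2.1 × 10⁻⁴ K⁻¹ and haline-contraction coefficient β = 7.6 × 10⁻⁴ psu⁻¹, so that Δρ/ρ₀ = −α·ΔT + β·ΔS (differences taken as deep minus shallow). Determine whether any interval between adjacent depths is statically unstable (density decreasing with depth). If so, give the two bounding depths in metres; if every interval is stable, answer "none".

Evaluate Δρ/ρ₀ = −αΔT + βΔS across each adjacent pair:
  13–54 m: −αΔT+βΔS = −(2.1 × 10⁻⁴)(+0.7)+(7.6 × 10⁻⁴)(-0.12) = -2.4 × 10⁻⁴ → UNSTABLE
  54–74 m: −αΔT+βΔS = −(2.1 × 10⁻⁴)(-5.5)+(7.6 × 10⁻⁴)(+0.67) = 1.7 × 10⁻³ → stable
  74–154 m: −αΔT+βΔS = −(2.1 × 10⁻⁴)(-6.6)+(7.6 × 10⁻⁴)(-0.19) = 1.2 × 10⁻³ → stable
The 13–54 m interval has Δρ < 0: lighter water underlies denser water.

13–54 m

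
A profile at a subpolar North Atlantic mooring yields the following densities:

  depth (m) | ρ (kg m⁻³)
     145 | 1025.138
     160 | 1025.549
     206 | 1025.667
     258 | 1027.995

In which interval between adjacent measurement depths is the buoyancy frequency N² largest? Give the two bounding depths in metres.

206–258 m

Compute the density gradient over each adjacent pair:
  145–160 m: Δρ/Δz = 0.411/15 = 0.027 kg m⁻⁴
  160–206 m: Δρ/Δz = 0.118/46 = 2.6 × 10⁻³ kg m⁻⁴
  206–258 m: Δρ/Δz = 2.328/52 = 0.045 kg m⁻⁴
The largest gradient is in the 206–258 m interval — the pycnocline.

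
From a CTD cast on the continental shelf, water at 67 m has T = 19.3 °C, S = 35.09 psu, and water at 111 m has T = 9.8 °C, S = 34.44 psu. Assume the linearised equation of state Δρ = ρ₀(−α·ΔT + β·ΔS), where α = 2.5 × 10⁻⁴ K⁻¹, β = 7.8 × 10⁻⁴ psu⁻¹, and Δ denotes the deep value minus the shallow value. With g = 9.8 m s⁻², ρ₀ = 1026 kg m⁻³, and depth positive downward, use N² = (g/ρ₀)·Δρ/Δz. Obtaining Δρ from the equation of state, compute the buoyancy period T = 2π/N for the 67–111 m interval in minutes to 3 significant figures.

5.13 min

ΔT = -9.5 K, ΔS = -0.65 psu (deep − shallow).
Δρ/ρ₀ = −αΔT + βΔS = 2.375 × 10⁻³ − 5.07 × 10⁻⁴ = 1.868 × 10⁻³, so Δρ ≈ 1.917 kg m⁻³.
N² = (g/ρ₀)·Δρ/Δz = g·(Δρ/ρ₀)/Δz = 9.8 × 1.868 × 10⁻³ / 44 = 4.1605 × 10⁻⁴ s⁻².
N = √(4.1605 × 10⁻⁴) = 0.020397 rad s⁻¹ → T = 2π/N = 308.04 s = 5.1340 min ≈ 5.13 min.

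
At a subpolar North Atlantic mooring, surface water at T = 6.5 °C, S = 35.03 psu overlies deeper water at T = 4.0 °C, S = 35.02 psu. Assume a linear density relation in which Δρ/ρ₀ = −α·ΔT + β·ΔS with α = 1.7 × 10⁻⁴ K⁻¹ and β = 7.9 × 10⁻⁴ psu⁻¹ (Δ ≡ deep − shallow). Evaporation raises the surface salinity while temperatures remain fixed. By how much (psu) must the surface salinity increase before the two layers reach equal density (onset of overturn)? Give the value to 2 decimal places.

Neutral buoyancy requires −α(T_deep − T_surf) + β(S_deep − S_surf′) = 0.
S_surf′ = S_deep − (α/β)·ΔT = 35.02 − (1.7 × 10⁻⁴/7.9 × 10⁻⁴)·(-2.5) = 35.5580 psu.
Increase required: 35.5580 − 35.03 = 0.5280 psu.

0.53 psu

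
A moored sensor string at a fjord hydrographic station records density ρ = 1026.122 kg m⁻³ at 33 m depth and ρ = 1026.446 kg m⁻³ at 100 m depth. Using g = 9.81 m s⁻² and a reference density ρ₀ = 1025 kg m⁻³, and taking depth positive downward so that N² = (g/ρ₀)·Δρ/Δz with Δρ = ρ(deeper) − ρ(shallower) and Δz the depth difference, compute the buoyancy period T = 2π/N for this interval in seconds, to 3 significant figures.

Δρ = 1026.446 − 1026.122 = 0.324 kg m⁻³ over Δz = 100 − 33 = 67 m.
N² = (9.81/1025) × (0.324/67) = 4.6282 × 10⁻⁵ s⁻².
N = √(4.6282 × 10⁻⁵) = 6.8031 × 10⁻³ rad s⁻¹, so T = 2π/N = 923.58 s ≈ 924 s.

924 s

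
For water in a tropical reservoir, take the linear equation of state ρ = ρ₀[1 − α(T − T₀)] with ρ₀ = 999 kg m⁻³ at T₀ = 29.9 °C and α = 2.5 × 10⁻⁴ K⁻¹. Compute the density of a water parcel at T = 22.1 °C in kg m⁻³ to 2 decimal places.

T − T₀ = -7.8 K.
Bracket = 1 − α·(-7.8) = 1 + (1.95 × 10⁻³) = 1.0019500.
ρ = 999 × 1.0019500 = 1000.95 kg m⁻³.

1000.95 kg m⁻³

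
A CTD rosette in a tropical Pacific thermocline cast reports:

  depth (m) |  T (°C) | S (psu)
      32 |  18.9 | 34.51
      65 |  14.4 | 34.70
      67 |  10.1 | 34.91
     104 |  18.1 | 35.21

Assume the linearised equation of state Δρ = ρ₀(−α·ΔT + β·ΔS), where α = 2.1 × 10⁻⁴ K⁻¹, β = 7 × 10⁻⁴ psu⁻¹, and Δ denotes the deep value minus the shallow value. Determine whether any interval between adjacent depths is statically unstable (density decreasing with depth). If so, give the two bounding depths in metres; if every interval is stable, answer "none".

67–104 m

Evaluate Δρ/ρ₀ = −αΔT + βΔS across each adjacent pair:
  32–65 m: −αΔT+βΔS = −(2.1 × 10⁻⁴)(-4.5)+(7 × 10⁻⁴)(+0.19) = 1.1 × 10⁻³ → stable
  65–67 m: −αΔT+βΔS = −(2.1 × 10⁻⁴)(-4.3)+(7 × 10⁻⁴)(+0.21) = 1.1 × 10⁻³ → stable
  67–104 m: −αΔT+βΔS = −(2.1 × 10⁻⁴)(+8.0)+(7 × 10⁻⁴)(+0.30) = -1.5 × 10⁻³ → UNSTABLE
The 67–104 m interval has Δρ < 0: lighter water underlies denser water.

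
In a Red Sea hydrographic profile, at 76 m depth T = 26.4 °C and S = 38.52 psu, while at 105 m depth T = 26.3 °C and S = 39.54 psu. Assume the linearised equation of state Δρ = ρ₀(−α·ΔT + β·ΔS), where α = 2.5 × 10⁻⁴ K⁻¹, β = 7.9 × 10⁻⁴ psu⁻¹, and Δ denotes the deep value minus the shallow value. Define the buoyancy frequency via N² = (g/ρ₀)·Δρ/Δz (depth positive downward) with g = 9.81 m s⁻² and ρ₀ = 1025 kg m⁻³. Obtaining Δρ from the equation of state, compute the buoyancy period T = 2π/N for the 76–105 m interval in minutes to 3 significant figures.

ΔT = -0.1 K, ΔS = +1.02 psu (deep − shallow).
Δρ/ρ₀ = −αΔT + βΔS = 2.50 × 10⁻⁵ + 8.058 × 10⁻⁴ = 8.308 × 10⁻⁴, so Δρ ≈ 0.8516 kg m⁻³.
N² = (g/ρ₀)·Δρ/Δz = g·(Δρ/ρ₀)/Δz = 9.81 × 8.308 × 10⁻⁴ / 29 = 2.8104 × 10⁻⁴ s⁻².
N = √(2.8104 × 10⁻⁴) = 0.016764 rad s⁻¹ → T = 2π/N = 374.80 s = 6.2467 min ≈ 6.25 min.

6.25 min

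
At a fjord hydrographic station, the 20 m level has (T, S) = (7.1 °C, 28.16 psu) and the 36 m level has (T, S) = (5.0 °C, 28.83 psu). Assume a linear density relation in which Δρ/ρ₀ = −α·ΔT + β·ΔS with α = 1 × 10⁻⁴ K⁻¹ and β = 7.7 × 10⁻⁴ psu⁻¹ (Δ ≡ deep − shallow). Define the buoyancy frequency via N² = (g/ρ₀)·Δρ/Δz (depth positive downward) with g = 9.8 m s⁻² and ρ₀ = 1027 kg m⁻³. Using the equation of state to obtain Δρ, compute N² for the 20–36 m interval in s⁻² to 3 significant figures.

4.45 × 10⁻⁴ s⁻²

ΔT = -2.1 K, ΔS = +0.67 psu (deep − shallow).
Δρ/ρ₀ = −αΔT + βΔS = 2.10 × 10⁻⁴ + 5.159 × 10⁻⁴ = 7.259 × 10⁻⁴, so Δρ ≈ 0.7455 kg m⁻³.
N² = (g/ρ₀)·Δρ/Δz = g·(Δρ/ρ₀)/Δz = 9.8 × 7.259 × 10⁻⁴ / 16 = 4.4461 × 10⁻⁴ s⁻² ≈ 4.45 × 10⁻⁴ s⁻².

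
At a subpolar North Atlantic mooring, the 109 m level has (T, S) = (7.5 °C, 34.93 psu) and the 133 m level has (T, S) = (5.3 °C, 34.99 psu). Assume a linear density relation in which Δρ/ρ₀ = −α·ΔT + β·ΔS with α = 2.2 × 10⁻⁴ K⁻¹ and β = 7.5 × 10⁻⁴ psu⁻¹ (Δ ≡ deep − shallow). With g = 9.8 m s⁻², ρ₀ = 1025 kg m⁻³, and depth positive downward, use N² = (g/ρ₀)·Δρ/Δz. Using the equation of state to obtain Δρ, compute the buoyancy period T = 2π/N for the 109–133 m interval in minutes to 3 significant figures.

ΔT = -2.2 K, ΔS = +0.06 psu (deep − shallow).
Δρ/ρ₀ = −αΔT + βΔS = 4.84 × 10⁻⁴ + 4.50 × 10⁻⁵ = 5.29 × 10⁻⁴, so Δρ ≈ 0.5422 kg m⁻³.
N² = (g/ρ₀)·Δρ/Δz = g·(Δρ/ρ₀)/Δz = 9.8 × 5.29 × 10⁻⁴ / 24 = 2.1601 × 10⁻⁴ s⁻².
N = √(2.1601 × 10⁻⁴) = 0.014697 rad s⁻¹ → T = 2π/N = 427.51 s = 7.1252 min ≈ 7.13 min.

7.13 min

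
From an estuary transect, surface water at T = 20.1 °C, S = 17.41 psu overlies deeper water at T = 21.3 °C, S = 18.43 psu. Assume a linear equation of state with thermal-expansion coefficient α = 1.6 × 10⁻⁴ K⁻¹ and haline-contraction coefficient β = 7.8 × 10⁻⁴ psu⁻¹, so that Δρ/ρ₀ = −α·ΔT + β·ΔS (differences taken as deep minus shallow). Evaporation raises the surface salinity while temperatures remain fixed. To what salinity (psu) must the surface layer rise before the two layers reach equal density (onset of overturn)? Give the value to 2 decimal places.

Neutral buoyancy requires −α(T_deep − T_surf) + β(S_deep − S_surf′) = 0.
S_surf′ = S_deep − (α/β)·ΔT = 18.43 − (1.6 × 10⁻⁴/7.8 × 10⁻⁴)·(+1.2) = 18.1838 psu.
Increase required: 18.1838 − 17.41 = 0.7738 psu.

18.18 psu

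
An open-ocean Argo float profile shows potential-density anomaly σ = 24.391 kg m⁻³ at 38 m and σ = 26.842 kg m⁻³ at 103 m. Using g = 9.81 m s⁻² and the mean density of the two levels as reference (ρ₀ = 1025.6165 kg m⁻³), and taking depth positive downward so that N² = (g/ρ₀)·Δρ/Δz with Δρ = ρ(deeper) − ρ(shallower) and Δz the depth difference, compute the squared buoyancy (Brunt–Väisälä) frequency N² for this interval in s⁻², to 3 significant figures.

3.61 × 10⁻⁴ s⁻²

Δρ = 1026.842 − 1024.391 = 2.451 kg m⁻³ over Δz = 103 − 38 = 65 m.
N² = (9.81/1025.6165) × (2.451/65) = 3.6067 × 10⁻⁴ s⁻² ≈ 3.61 × 10⁻⁴ s⁻².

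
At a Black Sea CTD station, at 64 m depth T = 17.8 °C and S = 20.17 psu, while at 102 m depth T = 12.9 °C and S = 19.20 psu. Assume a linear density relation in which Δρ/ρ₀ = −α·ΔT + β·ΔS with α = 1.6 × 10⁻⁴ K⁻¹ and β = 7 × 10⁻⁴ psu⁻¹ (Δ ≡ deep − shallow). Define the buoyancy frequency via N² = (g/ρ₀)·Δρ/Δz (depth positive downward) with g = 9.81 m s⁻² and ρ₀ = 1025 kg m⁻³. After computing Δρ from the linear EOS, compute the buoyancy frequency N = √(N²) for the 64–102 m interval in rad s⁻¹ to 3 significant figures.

ΔT = -4.9 K, ΔS = -0.97 psu (deep − shallow).
Δρ/ρ₀ = −αΔT + βΔS = 7.84 × 10⁻⁴ − 6.79 × 10⁻⁴ = 1.05 × 10⁻⁴, so Δρ ≈ 0.1076 kg m⁻³.
N² = (g/ρ₀)·Δρ/Δz = g·(Δρ/ρ₀)/Δz = 9.81 × 1.05 × 10⁻⁴ / 38 = 2.7107 × 10⁻⁵ s⁻².
N = √(2.7107 × 10⁻⁵) = 5.2064 × 10⁻³ rad s⁻¹ ≈ 5.21 × 10⁻³ rad s⁻¹.

5.21 × 10⁻³ rad s⁻¹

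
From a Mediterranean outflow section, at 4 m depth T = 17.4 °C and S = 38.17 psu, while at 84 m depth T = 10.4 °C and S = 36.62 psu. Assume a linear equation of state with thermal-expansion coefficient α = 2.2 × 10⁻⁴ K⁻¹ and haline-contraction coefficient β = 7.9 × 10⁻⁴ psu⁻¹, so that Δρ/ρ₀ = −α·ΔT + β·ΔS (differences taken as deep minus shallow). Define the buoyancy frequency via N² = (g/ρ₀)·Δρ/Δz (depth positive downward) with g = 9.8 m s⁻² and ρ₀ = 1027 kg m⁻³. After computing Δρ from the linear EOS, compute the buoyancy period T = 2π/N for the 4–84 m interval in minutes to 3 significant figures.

16.8 min

ΔT = -7.0 K, ΔS = -1.55 psu (deep − shallow).
Δρ/ρ₀ = −αΔT + βΔS = 1.54 × 10⁻³ − 1.2245 × 10⁻³ = 3.155 × 10⁻⁴, so Δρ ≈ 0.3240 kg m⁻³.
N² = (g/ρ₀)·Δρ/Δz = g·(Δρ/ρ₀)/Δz = 9.8 × 3.155 × 10⁻⁴ / 80 = 3.8649 × 10⁻⁵ s⁻².
N = √(3.8649 × 10⁻⁵) = 6.2168 × 10⁻³ rad s⁻¹ → T = 2π/N = 1.0107 × 10³ s = 16.845 min ≈ 16.8 min.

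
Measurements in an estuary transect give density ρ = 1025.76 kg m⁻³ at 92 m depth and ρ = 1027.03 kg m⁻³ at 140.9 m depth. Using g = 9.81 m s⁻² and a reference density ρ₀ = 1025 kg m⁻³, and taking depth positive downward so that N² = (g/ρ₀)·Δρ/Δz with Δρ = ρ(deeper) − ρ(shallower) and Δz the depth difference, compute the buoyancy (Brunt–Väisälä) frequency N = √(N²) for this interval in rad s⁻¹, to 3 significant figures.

Δρ = 1027.03 − 1025.76 = 1.27 kg m⁻³ over Δz = 140.9 − 92 = 48.9 m.
N² = (9.81/1025) × (1.27/48.9) = 2.4857 × 10⁻⁴ s⁻².
N = √(2.4857 × 10⁻⁴) = 0.015766 rad s⁻¹ ≈ 0.0158 rad s⁻¹.
N² > 0, so the interval is statically stable.

0.0158 rad s⁻¹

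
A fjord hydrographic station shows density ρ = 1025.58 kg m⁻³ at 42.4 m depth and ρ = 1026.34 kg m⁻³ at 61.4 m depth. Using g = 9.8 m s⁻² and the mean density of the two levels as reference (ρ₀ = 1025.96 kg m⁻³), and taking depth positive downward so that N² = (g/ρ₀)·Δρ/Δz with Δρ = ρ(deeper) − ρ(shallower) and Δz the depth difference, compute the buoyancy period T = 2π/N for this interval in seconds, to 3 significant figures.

321 s

Δρ = 1026.34 − 1025.58 = 0.76 kg m⁻³ over Δz = 61.4 − 42.4 = 19 m.
N² = (9.8/1025.96) × (0.76/19) = 3.8208 × 10⁻⁴ s⁻².
N = √(3.8208 × 10⁻⁴) = 0.019547 rad s⁻¹, so T = 2π/N = 321.44 s ≈ 321 s.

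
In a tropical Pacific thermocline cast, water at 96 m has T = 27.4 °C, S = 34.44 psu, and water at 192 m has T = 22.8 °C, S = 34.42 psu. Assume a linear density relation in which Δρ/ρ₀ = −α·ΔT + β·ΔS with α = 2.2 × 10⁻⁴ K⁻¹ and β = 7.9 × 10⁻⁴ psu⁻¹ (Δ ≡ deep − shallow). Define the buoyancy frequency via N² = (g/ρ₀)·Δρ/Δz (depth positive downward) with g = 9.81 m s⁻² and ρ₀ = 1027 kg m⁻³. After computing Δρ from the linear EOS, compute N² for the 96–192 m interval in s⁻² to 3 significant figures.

1.02 × 10⁻⁴ s⁻²

ΔT = -4.6 K, ΔS = -0.02 psu (deep − shallow).
Δρ/ρ₀ = −αΔT + βΔS = 1.012 × 10⁻³ − 1.58 × 10⁻⁵ = 9.962 × 10⁻⁴, so Δρ ≈ 1.023 kg m⁻³.
N² = (g/ρ₀)·Δρ/Δz = g·(Δρ/ρ₀)/Δz = 9.81 × 9.962 × 10⁻⁴ / 96 = 1.0180 × 10⁻⁴ s⁻² ≈ 1.02 × 10⁻⁴ s⁻².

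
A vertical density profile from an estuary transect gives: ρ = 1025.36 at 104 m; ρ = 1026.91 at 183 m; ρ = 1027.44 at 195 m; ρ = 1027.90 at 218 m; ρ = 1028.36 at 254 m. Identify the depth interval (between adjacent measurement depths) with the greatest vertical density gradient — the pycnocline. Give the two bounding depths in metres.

183–195 m

Compute the density gradient over each adjacent pair:
  104–183 m: Δρ/Δz = 1.55/79 = 0.020 kg m⁻⁴
  183–195 m: Δρ/Δz = 0.53/12 = 0.044 kg m⁻⁴
  195–218 m: Δρ/Δz = 0.46/23 = 0.020 kg m⁻⁴
  218–254 m: Δρ/Δz = 0.46/36 = 0.013 kg m⁻⁴
The largest gradient is in the 183–195 m interval — the pycnocline.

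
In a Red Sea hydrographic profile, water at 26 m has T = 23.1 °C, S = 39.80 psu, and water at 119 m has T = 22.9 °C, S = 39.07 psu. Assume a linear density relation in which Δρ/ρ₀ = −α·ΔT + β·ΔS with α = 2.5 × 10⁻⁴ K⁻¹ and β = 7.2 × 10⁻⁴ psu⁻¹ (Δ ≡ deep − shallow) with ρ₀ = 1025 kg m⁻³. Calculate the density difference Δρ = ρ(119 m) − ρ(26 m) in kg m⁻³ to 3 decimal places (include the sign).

-0.487 kg m⁻³

ΔT = -0.2 K, ΔS = -0.73 psu (deep − shallow).
Δρ/ρ₀ = −(2.5 × 10⁻⁴)(-0.2) + (7.2 × 10⁻⁴)(-0.73) = -4.756 × 10⁻⁴.
Δρ = 1025 × (-4.756 × 10⁻⁴) = -0.487 kg m⁻³.
Negative Δρ: lighter below, statically unstable.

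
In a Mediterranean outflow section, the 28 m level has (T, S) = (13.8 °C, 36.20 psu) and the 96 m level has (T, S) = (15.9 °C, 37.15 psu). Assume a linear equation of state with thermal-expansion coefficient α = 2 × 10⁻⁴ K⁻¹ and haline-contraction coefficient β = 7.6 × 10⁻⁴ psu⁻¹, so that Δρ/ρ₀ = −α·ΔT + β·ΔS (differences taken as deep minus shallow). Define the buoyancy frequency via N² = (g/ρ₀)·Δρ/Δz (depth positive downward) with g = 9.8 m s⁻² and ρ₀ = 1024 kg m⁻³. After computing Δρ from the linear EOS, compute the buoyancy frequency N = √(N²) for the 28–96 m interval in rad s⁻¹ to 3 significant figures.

ΔT = +2.1 K, ΔS = +0.95 psu (deep − shallow).
Δρ/ρ₀ = −αΔT + βΔS = -4.20 × 10⁻⁴ + 7.22 × 10⁻⁴ = 3.02 × 10⁻⁴, so Δρ ≈ 0.3092 kg m⁻³.
N² = (g/ρ₀)·Δρ/Δz = g·(Δρ/ρ₀)/Δz = 9.8 × 3.02 × 10⁻⁴ / 68 = 4.3524 × 10⁻⁵ s⁻².
N = √(4.3524 × 10⁻⁵) = 6.5973 × 10⁻³ rad s⁻¹ ≈ 6.60 × 10⁻³ rad s⁻¹.

6.60 × 10⁻³ rad s⁻¹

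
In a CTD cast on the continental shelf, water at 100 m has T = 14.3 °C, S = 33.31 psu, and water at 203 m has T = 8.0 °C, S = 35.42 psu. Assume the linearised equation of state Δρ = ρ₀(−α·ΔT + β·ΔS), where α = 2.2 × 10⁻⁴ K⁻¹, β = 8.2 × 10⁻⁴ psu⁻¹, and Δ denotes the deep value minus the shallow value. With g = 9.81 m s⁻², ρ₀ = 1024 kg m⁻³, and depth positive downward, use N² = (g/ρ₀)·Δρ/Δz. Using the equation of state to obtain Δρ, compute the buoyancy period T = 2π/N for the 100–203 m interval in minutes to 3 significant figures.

ΔT = -6.3 K, ΔS = +2.11 psu (deep − shallow).
Δρ/ρ₀ = −αΔT + βΔS = 1.386 × 10⁻³ + 1.7302 × 10⁻³ = 3.1162 × 10⁻³, so Δρ ≈ 3.191 kg m⁻³.
N² = (g/ρ₀)·Δρ/Δz = g·(Δρ/ρ₀)/Δz = 9.81 × 3.1162 × 10⁻³ / 103 = 2.9680 × 10⁻⁴ s⁻².
N = √(2.9680 × 10⁻⁴) = 0.017228 rad s⁻¹ → T = 2π/N = 364.71 s = 6.0785 min ≈ 6.08 min.

6.08 min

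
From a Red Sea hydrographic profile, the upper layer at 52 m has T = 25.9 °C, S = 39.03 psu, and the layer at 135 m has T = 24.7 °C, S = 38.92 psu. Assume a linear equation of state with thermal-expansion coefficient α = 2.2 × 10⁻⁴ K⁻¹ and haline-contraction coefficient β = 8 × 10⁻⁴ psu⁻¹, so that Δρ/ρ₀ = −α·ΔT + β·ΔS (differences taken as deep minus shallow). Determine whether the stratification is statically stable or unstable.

stable

ΔT = 24.7 − 25.9 = -1.2 K and ΔS = 38.92 − 39.03 = -0.11 psu (deep − shallow).
−αΔT = 2.64 × 10⁻⁴; βΔS = -8.80 × 10⁻⁵; sum Δρ/ρ₀ = 1.76 × 10⁻⁴.
Δρ/ρ₀ > 0, so Δρ > 0: deeper water is denser → statically stable.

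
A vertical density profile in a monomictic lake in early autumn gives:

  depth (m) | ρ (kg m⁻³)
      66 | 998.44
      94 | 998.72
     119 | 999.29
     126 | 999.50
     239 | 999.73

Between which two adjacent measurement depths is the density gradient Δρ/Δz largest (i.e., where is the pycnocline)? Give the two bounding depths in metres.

Compute the density gradient over each adjacent pair:
  66–94 m: Δρ/Δz = 0.28/28 = 0.010 kg m⁻⁴
  94–119 m: Δρ/Δz = 0.57/25 = 0.023 kg m⁻⁴
  119–126 m: Δρ/Δz = 0.21/7 = 0.030 kg m⁻⁴
  126–239 m: Δρ/Δz = 0.23/113 = 2.0 × 10⁻³ kg m⁻⁴
The largest gradient is in the 119–126 m interval — the pycnocline.

119–126 m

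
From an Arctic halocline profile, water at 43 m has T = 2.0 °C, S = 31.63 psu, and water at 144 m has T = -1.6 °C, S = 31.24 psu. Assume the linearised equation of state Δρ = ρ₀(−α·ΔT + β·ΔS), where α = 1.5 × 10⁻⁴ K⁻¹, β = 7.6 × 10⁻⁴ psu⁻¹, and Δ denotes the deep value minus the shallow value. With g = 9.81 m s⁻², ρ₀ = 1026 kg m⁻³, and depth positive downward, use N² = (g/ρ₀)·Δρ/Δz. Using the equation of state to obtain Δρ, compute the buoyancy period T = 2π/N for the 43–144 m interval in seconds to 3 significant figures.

1.29 × 10³ s

ΔT = -3.6 K, ΔS = -0.39 psu (deep − shallow).
Δρ/ρ₀ = −αΔT + βΔS = 5.40 × 10⁻⁴ − 2.964 × 10⁻⁴ = 2.436 × 10⁻⁴, so Δρ ≈ 0.2499 kg m⁻³.
N² = (g/ρ₀)·Δρ/Δz = g·(Δρ/ρ₀)/Δz = 9.81 × 2.436 × 10⁻⁴ / 101 = 2.3661 × 10⁻⁵ s⁻².
N = √(2.3661 × 10⁻⁵) = 4.8643 × 10⁻³ rad s⁻¹ → T = 2π/N = 1.2917 × 10³ s ≈ 1.29 × 10³ s.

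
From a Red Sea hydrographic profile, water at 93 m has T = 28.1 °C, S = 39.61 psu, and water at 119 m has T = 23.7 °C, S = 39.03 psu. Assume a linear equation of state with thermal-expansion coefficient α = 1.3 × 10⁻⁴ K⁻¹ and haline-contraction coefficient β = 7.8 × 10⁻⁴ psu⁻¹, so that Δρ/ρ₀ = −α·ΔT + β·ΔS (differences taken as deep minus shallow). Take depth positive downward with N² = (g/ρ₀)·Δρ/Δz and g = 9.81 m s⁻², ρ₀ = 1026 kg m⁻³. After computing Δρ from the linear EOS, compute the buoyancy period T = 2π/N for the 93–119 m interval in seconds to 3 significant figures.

935 s

ΔT = -4.4 K, ΔS = -0.58 psu (deep − shallow).
Δρ/ρ₀ = −αΔT + βΔS = 5.72 × 10⁻⁴ − 4.524 × 10⁻⁴ = 1.196 × 10⁻⁴, so Δρ ≈ 0.1227 kg m⁻³.
N² = (g/ρ₀)·Δρ/Δz = g·(Δρ/ρ₀)/Δz = 9.81 × 1.196 × 10⁻⁴ / 26 = 4.5126 × 10⁻⁵ s⁻².
N = √(4.5126 × 10⁻⁵) = 6.7176 × 10⁻³ rad s⁻¹ → T = 2π/N = 935.33 s ≈ 935 s.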